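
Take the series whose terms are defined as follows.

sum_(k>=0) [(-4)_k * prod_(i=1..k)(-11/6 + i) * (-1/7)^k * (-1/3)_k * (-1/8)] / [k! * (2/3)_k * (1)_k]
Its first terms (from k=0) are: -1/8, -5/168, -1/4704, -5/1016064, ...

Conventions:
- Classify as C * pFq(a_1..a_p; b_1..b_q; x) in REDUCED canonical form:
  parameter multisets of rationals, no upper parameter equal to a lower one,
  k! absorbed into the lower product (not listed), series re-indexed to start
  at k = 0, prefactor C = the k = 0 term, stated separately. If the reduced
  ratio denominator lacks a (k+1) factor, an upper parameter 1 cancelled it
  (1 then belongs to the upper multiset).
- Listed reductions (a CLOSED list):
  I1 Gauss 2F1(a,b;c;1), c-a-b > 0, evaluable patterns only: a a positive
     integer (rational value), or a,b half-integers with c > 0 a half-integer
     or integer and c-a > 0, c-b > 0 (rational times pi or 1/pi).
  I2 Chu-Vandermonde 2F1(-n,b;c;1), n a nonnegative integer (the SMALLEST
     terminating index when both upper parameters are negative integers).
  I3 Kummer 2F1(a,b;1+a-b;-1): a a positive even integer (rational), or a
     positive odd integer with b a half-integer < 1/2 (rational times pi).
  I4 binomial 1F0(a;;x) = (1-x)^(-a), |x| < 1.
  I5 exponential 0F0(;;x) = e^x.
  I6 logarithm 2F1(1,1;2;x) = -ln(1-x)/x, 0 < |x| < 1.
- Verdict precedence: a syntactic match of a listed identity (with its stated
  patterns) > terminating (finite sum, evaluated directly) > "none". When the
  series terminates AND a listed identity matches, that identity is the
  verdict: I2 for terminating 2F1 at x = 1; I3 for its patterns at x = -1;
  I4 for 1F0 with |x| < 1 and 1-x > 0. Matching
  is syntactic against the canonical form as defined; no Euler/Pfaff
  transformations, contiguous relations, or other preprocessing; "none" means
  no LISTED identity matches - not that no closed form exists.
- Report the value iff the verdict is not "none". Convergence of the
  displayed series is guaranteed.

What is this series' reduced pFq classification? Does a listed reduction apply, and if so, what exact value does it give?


Reduced: x = -1/7, 3F2, upper = {-4, -5/6, -1/3}, lower = {2/3, 1}, C = -1/8. Verdict: terminating. (-4)_k vanishes past k = 4, leaving a 5-term sum, computed directly. Value: -145501421/938843136.

The tell: t_0 being -1/8, (1)_k (prefactor -1/8) is k! itself.
Step ratio: r(k) = (-1/7) * (k-4) (k-5/6) (k-1/3) / [(k+2/3) (k+1) (k+1)] - rational; roots negated = parameters, x = (-1/7), C = -1/8.


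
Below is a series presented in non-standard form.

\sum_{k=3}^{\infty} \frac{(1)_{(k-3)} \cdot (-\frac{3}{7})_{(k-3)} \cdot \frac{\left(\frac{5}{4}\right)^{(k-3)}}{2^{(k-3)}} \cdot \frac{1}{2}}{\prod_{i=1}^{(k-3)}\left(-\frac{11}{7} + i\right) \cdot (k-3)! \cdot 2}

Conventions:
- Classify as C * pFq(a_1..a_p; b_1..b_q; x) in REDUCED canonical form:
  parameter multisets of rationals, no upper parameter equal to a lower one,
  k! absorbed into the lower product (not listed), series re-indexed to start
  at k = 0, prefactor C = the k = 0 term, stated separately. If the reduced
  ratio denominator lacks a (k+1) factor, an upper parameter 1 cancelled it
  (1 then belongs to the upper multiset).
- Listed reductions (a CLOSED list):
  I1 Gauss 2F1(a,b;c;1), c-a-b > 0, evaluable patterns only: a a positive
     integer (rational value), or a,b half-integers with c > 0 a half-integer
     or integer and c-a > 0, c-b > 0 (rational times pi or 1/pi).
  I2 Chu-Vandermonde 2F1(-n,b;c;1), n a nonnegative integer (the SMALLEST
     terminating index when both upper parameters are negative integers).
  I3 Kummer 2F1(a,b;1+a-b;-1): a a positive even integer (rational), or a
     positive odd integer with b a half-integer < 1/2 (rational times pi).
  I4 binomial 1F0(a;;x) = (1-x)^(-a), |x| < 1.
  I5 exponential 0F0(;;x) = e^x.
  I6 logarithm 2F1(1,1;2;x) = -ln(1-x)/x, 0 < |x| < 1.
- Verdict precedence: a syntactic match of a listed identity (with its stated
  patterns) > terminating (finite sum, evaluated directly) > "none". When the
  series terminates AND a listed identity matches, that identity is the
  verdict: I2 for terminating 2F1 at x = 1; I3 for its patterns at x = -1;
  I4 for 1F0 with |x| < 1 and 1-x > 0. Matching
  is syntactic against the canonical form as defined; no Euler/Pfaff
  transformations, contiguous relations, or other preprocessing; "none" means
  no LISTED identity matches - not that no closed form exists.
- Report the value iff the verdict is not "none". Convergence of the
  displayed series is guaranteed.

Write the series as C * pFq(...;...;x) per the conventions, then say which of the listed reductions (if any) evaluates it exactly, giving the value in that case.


Reduced: x = \frac{5}{8}, 2F1, upper = {-\frac{3}{7}, 1}, lower = {-\frac{4}{7}}, C = \frac{1}{4}. Verdict: none - at argument \frac{5}{8} the multisets {-\frac{3}{7}, 1} ; {-\frac{4}{7}} match no listed identity.

Structural cue: with t_0 = \frac{1}{4}, the lower running product (prefactor 1/4) is a rising factorial.
Adjacent-term ratio: r(k) = \frac{5}{8} * (k-\frac{3}{7}) (k+1) / [(k-\frac{4}{7}) (k+1)] - rational; roots negated = parameters, x = \frac{5}{8}, C = \frac{1}{4}.


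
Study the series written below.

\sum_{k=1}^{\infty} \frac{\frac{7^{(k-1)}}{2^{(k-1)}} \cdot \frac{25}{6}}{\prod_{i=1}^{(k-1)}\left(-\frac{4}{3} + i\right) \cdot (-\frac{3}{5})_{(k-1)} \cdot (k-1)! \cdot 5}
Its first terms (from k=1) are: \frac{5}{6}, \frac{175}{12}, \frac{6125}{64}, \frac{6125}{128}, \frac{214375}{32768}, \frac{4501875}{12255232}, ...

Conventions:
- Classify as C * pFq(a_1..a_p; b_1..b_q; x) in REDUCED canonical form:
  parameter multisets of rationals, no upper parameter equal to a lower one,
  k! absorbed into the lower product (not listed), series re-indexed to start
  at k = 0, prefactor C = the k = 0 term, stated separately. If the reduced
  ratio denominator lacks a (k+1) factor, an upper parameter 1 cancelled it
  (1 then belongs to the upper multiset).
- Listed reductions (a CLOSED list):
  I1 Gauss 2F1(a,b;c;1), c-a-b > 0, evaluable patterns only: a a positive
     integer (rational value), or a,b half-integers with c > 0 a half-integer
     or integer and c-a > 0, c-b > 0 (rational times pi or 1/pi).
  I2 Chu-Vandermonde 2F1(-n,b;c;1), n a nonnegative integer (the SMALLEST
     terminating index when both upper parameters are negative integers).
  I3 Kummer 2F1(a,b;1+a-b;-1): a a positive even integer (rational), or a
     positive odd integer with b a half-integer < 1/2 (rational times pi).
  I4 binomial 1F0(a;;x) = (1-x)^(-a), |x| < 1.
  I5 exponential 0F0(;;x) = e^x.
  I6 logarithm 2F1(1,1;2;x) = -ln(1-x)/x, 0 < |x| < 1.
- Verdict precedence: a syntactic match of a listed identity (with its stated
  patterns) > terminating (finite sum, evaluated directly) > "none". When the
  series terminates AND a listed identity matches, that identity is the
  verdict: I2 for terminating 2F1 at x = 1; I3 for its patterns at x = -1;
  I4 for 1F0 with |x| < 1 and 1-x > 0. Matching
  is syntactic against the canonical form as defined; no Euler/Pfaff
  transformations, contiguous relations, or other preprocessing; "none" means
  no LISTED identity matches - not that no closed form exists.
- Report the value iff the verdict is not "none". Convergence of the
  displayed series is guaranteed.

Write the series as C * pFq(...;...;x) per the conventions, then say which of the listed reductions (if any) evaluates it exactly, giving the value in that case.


At argument \frac{7}{2}: a 0F2 with upper {-}, lower {-\frac{3}{5}, -\frac{1}{3}}, scaled by C = \frac{5}{6}. Verdict: no listed reduction: x = \frac{7}{2} and upper {-} fail every I1-I6 pattern.

The tell: x = \frac{7}{2} and the two k-th powers (C = 5/6, x = 7/2) combine into one argument.
Step ratio: r(k) = \frac{7}{2} * 1 / [(k-\frac{3}{5}) (k-\frac{1}{3}) (k+1)] - poly over poly, x = \frac{7}{2} from leading terms; C = \frac{5}{6} at k = 0.


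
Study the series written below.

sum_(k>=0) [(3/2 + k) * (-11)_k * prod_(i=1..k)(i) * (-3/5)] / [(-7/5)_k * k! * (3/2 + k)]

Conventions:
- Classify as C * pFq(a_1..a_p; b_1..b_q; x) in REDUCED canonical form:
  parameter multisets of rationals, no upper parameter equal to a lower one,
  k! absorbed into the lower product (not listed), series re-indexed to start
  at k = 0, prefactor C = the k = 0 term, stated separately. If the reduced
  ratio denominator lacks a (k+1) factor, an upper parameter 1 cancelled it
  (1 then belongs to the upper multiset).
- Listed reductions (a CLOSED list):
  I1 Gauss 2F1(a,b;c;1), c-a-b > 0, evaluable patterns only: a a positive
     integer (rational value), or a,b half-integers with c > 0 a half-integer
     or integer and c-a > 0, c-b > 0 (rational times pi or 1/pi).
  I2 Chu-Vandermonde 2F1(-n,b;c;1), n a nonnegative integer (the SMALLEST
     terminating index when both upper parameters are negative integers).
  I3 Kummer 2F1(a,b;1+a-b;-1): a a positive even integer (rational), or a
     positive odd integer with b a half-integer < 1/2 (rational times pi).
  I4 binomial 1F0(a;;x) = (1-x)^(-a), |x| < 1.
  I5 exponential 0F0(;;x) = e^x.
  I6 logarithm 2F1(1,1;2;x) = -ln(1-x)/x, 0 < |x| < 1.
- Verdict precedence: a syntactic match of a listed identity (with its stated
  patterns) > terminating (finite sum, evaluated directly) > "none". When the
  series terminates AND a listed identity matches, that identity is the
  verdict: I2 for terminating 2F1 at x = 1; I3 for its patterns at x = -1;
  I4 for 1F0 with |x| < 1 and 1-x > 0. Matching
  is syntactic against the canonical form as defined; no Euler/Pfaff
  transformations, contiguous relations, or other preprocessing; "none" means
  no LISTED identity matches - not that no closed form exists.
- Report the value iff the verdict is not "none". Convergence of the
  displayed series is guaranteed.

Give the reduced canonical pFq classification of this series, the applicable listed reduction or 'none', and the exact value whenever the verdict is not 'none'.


Canonical form: C = -3/5 times 2F1 with upper {-11, 1}, lower {-7/5}, x = 1. Verdict: this is Chu-Vandermonde (I2) (terminating 2F1 at x = 1 with n = 11, b = 1, c = -7/5). Sum: 36/215.

First insight: t_0 being -3/5, k + 3/2 divides numerator and denominator alike; C = -3/5 after cancelling.
Step ratio: r(k) = 1 * (k-11) (k+1) / [(k-7/5) (k+1)] ; factor over Q: parameters, x = 1, and C = -3/5.


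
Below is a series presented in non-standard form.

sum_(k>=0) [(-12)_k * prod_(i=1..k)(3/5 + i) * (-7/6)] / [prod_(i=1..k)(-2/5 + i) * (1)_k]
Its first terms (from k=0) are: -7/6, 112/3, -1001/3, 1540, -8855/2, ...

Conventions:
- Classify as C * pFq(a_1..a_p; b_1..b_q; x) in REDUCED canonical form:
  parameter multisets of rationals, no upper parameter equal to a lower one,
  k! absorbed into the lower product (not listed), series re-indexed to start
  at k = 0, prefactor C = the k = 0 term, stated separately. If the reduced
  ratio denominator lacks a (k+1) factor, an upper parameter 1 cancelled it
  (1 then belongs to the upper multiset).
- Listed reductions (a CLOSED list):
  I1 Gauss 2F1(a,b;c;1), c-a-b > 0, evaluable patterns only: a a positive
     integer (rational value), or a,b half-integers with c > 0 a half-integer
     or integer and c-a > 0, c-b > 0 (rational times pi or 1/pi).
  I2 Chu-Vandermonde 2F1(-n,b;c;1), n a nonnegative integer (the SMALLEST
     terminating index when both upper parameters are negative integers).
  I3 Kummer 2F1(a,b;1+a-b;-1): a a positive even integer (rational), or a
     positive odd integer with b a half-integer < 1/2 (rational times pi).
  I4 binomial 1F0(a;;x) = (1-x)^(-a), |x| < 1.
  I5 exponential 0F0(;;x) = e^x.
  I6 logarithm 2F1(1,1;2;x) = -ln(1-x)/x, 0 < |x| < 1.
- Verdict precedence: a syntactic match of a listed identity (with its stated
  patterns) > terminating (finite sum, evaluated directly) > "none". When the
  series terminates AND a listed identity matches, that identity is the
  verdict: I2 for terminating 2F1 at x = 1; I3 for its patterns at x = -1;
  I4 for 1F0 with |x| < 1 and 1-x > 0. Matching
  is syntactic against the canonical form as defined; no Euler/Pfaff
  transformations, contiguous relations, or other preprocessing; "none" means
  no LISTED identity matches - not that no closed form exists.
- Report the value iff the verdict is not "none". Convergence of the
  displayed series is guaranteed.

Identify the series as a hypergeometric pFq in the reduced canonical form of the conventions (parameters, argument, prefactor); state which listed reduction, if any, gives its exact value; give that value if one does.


x = 1 here; the reduced form reads 2F1, upper {-12, 8/5}, lower {3/5}, C = -7/6. Verdict: Vandermonde's identity (I2) matches (terminating 2F1 at x = 1 with n = 12, b = 8/5, c = 3/5). Its exact value is 0.

Key observation: from the first term -7/6: the running product (prefactor -7/6) telescopes to a rising factorial.
Term ratio: r(k) = 1 * (k-12) (k+8/5) / [(k+3/5) (k+1)] - rational in k, leading ratio 1; with t_0 = -7/6, classification follows.


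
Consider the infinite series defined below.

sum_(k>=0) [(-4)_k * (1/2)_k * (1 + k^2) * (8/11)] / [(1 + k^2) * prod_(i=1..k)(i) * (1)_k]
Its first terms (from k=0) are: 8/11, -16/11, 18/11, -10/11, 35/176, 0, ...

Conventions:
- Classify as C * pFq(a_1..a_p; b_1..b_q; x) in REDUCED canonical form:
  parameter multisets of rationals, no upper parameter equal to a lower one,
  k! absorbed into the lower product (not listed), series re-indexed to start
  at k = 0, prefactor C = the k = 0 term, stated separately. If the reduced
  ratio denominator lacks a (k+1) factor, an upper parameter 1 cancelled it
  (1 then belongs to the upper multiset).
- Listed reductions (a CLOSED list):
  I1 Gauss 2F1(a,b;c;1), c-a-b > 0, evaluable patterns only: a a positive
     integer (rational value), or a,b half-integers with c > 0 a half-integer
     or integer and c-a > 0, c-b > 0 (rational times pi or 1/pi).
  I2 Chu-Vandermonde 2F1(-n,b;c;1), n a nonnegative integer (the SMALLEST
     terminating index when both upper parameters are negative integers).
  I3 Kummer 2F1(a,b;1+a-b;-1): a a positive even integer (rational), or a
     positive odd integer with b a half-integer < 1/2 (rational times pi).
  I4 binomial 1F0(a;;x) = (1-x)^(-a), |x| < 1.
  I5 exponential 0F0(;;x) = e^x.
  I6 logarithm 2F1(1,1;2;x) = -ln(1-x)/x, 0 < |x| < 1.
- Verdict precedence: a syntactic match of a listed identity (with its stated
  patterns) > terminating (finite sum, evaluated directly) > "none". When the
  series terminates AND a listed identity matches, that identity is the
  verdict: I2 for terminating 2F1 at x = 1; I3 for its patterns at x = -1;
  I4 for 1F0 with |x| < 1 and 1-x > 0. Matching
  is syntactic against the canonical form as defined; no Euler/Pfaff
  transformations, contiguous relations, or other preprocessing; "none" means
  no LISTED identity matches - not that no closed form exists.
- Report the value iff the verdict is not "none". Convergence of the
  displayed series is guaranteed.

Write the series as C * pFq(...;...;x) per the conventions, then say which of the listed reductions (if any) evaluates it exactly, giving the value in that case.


Structural cue: x = 1 and (1)_k (C = 8/11, x = 1) is k! itself.
Adjacent-term ratio: r(k) = 1 * (k-4) (k+1/2) / [(k+1) (k+1)] ; factor over Q: parameters, x = 1, and C = 8/11.

At argument 1: a 2F1 with upper {-4, 1/2}, lower {1}, scaled by C = 8/11. Verdict: Vandermonde's identity (I2) matches (terminating 2F1 at x = 1 with n = 4, b = 1/2, c = 1). Sum: 35/176.


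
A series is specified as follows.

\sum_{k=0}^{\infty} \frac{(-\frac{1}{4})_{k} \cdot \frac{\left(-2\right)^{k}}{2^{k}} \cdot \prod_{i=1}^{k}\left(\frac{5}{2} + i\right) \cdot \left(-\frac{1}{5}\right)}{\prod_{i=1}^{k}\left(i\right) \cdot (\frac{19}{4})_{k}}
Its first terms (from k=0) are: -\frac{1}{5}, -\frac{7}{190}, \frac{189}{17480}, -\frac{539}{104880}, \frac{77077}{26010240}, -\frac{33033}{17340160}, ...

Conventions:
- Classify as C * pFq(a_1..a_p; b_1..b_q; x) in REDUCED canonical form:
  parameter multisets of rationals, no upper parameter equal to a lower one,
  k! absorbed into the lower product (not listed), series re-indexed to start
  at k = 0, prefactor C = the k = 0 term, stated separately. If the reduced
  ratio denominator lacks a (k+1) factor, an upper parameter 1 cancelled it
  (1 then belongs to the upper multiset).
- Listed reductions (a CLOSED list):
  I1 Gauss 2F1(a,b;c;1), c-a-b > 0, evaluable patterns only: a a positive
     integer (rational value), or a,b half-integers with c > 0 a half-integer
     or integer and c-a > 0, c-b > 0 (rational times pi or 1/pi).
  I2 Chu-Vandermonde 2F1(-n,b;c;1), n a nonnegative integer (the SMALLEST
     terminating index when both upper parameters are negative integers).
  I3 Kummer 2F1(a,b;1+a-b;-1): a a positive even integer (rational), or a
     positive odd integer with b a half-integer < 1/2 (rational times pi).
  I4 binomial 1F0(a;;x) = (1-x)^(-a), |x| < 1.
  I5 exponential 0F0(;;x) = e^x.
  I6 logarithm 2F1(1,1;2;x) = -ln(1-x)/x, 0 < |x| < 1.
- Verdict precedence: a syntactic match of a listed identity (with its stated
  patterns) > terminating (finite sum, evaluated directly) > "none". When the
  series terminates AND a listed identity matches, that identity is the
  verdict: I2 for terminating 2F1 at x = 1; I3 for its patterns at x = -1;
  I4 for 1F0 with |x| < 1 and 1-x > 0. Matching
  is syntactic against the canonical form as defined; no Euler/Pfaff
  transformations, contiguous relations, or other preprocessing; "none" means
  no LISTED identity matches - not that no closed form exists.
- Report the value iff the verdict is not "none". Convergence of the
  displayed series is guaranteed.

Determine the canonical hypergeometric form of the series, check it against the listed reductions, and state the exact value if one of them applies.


x = -1 here; the reduced form reads 2F1, upper {-\frac{1}{4}, \frac{7}{2}}, lower {\frac{19}{4}}, C = -\frac{1}{5}. Verdict: none. No listed pattern accepts 2F1(-\frac{1}{4}, \frac{7}{2}; \frac{19}{4}; -1).

The tell: from the first term -\frac{1}{5}: the running product (prefactor -1/5) telescopes to a rising factorial.
Adjacent-term ratio: r(k) = -1 * (k-\frac{1}{4}) (k+\frac{7}{2}) / [(k+\frac{19}{4}) (k+1)] ; factor over Q: parameters, x = -1, and C = -\frac{1}{5}.


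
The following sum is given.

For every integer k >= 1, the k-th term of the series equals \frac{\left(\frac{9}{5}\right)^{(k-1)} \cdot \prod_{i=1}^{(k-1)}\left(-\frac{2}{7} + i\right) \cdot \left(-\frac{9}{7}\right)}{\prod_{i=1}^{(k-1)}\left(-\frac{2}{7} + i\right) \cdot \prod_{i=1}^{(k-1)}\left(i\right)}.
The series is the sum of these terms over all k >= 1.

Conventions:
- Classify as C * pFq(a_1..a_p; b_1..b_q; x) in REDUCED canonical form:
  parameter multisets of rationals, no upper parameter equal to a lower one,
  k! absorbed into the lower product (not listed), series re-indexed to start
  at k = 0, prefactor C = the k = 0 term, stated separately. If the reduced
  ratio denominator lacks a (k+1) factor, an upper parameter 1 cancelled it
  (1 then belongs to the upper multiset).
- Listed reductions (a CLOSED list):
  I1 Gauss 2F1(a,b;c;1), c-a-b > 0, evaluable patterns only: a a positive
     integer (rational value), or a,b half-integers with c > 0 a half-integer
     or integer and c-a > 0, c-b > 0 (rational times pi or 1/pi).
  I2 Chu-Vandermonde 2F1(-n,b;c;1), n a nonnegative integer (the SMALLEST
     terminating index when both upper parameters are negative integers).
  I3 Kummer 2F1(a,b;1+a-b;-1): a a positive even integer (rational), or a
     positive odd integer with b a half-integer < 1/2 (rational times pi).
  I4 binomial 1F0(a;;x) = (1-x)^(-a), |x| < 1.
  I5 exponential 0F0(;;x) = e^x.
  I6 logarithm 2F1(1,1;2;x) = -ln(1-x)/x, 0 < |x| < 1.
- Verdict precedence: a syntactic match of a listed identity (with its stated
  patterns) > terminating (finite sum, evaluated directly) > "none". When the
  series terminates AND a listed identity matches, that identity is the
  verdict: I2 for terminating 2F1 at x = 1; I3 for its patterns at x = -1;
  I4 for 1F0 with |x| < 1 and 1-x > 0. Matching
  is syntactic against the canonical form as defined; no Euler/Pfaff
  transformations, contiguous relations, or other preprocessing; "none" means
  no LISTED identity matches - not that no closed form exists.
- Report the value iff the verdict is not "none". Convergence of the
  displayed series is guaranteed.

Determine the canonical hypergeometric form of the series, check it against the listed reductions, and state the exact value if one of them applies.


At argument \frac{9}{5}: a 0F0 with upper {-}, lower {-}, scaled by C = -\frac{9}{7}. Verdict (x = \frac{9}{5}): the I5 exponential reduction applies (the 0F0 exponential series at x = \frac{9}{5}). Its exact value is \left(-\frac{9}{7}\right) \cdot e^{\frac{9}{5}}.

Structural cue: from the first term -\frac{9}{7}: the lower running product (C = -9/7, x = 9/5) is a rising factorial.
Adjacent-term ratio: r(k) = \frac{9}{5} * 1 / [(k+1)] - rational; roots negated = parameters, x = \frac{9}{5}, C = -\frac{9}{7}.


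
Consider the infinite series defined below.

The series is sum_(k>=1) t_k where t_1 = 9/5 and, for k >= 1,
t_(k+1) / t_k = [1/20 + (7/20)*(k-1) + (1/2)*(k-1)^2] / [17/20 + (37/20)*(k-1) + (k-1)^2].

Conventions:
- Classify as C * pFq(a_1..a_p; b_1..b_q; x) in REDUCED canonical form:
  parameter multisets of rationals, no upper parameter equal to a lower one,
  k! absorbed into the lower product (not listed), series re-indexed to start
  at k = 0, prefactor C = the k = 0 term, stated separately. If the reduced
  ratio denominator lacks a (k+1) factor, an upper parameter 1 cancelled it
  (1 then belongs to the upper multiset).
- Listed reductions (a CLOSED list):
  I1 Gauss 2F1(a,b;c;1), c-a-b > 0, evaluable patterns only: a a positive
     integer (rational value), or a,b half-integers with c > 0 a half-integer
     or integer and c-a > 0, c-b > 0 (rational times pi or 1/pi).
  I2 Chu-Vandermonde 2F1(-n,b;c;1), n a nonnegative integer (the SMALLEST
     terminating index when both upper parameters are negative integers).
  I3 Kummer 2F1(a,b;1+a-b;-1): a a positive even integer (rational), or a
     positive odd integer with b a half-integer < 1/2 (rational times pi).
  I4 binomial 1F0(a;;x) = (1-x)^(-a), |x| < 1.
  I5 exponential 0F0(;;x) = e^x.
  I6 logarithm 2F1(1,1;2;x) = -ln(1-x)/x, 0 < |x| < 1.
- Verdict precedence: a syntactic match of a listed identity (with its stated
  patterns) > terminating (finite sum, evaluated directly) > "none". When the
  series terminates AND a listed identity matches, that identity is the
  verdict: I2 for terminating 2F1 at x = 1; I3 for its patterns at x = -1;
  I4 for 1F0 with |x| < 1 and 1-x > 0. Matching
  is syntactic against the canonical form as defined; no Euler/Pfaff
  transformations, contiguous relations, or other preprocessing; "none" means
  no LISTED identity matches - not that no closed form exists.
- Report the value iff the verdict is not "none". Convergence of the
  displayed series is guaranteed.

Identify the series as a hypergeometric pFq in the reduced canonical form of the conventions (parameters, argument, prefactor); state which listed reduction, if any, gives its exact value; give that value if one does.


At argument 1/2: a 2F1 with upper {1/5, 1/2}, lower {17/20}, scaled by C = 9/5. Verdict: none. No listed pattern accepts 2F1(1/5, 1/2; 17/20; 1/2).

Key step: with t_0 = 9/5, factor the ratio over Q (C = 9/5, x = 1/2): negated roots = parameters.
Ratio: r(k) = (1/2) * (k+1/5) (k+1/2) / [(k+17/20) (k+1)] - poly over poly, x = (1/2) from leading terms; C = 9/5 at k = 0.


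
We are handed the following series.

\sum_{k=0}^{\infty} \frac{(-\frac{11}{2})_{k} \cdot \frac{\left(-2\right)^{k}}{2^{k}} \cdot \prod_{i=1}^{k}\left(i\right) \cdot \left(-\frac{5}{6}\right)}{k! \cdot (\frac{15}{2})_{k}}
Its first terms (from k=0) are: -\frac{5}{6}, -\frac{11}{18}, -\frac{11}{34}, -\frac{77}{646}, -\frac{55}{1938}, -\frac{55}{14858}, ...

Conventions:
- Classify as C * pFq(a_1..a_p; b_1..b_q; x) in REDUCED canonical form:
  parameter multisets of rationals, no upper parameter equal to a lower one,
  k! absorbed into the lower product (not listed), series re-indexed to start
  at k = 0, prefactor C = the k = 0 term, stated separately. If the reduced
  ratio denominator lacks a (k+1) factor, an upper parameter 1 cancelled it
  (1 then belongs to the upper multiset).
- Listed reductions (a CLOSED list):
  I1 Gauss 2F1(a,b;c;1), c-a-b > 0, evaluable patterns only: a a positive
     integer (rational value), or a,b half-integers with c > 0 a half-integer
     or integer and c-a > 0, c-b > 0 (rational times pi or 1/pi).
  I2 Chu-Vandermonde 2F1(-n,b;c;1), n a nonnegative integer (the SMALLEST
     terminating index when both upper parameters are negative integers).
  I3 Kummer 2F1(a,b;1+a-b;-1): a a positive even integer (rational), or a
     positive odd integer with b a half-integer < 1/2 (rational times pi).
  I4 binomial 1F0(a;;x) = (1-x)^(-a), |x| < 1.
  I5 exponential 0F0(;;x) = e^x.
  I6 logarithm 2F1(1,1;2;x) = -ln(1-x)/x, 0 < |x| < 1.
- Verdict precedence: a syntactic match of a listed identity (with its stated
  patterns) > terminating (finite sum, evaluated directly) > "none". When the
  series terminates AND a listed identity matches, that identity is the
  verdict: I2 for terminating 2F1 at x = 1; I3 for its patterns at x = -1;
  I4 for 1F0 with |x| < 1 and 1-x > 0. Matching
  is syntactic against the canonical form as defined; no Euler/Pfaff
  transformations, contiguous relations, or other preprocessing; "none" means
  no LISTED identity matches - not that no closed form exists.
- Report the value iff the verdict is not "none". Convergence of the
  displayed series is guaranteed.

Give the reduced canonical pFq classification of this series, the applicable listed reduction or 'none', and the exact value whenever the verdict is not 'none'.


The series (x = -1) is 2F1: upper {-\frac{11}{2}, 1}, lower {\frac{15}{2}}, prefactor -\frac{5}{6}. Verdict: Kummer's theorem (I3) applies (x = -1; c = \frac{15}{2} equals 1+a-b for upper {-\frac{11}{2}, 1}: listed pattern). Hence: \left(-\frac{5005}{8192}\right) \cdot \pi.

Key step: from the first term -\frac{5}{6}: the running product (C = -5/6, x = -1) telescopes to a rising factorial.
Step ratio: r(k) = -1 * (k-\frac{11}{2}) (k+1) / [(k+\frac{15}{2}) (k+1)] ; factor over Q: parameters, x = -1, and C = -\frac{5}{6}.


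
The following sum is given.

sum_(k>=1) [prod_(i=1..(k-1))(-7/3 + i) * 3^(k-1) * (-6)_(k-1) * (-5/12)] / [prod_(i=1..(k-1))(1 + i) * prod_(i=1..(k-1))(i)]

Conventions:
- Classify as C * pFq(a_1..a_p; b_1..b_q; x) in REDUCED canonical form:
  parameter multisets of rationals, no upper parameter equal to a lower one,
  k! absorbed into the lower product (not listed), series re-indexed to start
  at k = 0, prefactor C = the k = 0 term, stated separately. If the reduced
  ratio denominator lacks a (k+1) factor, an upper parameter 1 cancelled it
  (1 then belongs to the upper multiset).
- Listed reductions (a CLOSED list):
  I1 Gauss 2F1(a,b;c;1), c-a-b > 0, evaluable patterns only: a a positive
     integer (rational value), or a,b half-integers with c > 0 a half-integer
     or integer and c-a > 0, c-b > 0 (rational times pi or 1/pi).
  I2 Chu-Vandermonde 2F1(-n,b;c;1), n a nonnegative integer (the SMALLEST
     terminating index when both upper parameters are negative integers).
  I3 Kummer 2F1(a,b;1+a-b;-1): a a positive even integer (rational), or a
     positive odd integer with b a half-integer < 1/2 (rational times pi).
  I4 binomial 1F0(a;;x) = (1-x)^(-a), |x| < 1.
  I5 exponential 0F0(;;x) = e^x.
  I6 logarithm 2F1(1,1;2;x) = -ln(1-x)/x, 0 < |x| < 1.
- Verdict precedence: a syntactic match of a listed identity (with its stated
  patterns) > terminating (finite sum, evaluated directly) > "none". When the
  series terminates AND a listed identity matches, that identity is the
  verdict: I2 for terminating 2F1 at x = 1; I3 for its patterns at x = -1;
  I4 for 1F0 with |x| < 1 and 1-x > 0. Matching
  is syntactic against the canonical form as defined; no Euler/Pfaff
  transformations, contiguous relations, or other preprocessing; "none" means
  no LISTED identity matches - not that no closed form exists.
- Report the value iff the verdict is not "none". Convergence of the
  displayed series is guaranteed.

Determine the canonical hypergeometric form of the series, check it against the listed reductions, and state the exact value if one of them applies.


With C = -5/12: the canonical form is 2F1(-6, -4/3; 2; 3). Verdict: terminating. (-6)_k vanishes past k = 6, leaving a 7-term sum, computed directly. Sum: -1525/189.

First insight: x = 3 and the lower running product (C = -5/12, x = 3) is a rising factorial.
Term ratio: r(k) = 3 * (k-6) (k-4/3) / [(k+2) (k+1)] - poly over poly, x = 3 from leading terms; C = -5/12 at k = 0.


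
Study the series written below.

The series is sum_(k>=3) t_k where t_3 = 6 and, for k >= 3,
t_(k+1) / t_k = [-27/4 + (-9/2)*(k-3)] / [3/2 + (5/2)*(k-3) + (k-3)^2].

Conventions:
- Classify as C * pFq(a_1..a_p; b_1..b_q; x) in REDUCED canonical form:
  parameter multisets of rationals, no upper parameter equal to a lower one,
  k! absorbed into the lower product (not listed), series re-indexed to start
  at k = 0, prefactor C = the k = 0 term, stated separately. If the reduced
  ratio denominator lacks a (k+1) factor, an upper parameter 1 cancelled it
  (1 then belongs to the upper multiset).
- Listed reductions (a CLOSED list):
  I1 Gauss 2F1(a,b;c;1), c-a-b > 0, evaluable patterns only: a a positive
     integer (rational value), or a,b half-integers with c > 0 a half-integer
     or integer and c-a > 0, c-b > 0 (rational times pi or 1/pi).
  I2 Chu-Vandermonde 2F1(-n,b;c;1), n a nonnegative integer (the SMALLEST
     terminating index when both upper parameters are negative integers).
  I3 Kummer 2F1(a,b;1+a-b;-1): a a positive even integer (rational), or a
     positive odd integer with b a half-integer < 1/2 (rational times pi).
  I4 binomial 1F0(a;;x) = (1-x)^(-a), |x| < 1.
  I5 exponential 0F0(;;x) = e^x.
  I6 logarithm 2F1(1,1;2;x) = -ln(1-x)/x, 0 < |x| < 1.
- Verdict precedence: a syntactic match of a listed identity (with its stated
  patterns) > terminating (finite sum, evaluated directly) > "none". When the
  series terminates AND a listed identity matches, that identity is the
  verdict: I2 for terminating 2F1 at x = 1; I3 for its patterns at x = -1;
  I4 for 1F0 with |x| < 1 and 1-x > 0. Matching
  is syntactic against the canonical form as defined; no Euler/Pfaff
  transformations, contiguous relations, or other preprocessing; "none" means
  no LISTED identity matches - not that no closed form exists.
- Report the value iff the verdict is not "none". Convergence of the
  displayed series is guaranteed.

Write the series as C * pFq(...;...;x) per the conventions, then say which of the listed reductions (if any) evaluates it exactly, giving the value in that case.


This is 6 * 0F0(-; -; -9/2) in reduced canonical form. Verdict: exponential (I5) fires (the 0F0 exponential series at x = -9/2). Exact value: 6 * e^(-9/2).

Structural cue: from the first term 6: cancel k + 3/2 from the displayed ratio first; then C = 6.
Adjacent-term ratio: r(k) = (-9/2) * 1 / [(k+1)] ; factor over Q: parameters, x = (-9/2), and C = 6.


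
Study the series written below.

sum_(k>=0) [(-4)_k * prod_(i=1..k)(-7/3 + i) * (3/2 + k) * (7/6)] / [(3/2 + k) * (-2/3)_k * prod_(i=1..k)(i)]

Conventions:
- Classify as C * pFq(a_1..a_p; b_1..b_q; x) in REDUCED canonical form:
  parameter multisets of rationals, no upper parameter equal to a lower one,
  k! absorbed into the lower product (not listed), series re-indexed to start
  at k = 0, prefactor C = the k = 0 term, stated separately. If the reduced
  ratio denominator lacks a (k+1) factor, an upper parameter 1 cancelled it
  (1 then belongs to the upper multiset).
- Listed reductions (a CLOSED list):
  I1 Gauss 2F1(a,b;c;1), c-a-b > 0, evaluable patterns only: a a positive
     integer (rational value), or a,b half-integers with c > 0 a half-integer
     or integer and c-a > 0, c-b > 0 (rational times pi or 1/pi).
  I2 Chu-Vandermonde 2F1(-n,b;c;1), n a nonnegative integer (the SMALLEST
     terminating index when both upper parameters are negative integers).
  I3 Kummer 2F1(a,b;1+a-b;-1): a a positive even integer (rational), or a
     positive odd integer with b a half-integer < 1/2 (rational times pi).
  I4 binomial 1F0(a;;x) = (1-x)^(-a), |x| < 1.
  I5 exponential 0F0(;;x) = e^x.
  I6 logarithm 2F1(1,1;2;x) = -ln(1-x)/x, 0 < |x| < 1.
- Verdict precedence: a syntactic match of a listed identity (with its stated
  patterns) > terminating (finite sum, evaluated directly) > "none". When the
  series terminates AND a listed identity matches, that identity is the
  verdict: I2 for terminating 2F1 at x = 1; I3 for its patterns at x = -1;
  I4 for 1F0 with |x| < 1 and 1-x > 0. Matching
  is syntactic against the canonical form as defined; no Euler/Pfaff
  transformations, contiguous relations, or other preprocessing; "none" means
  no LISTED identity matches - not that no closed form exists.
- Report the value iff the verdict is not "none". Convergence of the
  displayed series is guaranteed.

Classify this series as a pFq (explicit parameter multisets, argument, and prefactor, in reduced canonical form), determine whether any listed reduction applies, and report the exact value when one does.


Structural cue: from the first term 7/6: the factor k + 3/2 cancels (top and bottom), leaving C = 7/6.
Consecutive-term ratio: r(k) = 1 * (k-4) (k-4/3) / [(k-2/3) (k+1)] - rational in k, leading ratio 1; with t_0 = 7/6, classification follows.

With C = 7/6: the canonical form is 2F1(-4, -4/3; -2/3; 1). Verdict: this is Vandermonde's identity (I2) (terminating 2F1 at x = 1 with n = 4, b = -4/3, c = -2/3). Hence: -55/3.


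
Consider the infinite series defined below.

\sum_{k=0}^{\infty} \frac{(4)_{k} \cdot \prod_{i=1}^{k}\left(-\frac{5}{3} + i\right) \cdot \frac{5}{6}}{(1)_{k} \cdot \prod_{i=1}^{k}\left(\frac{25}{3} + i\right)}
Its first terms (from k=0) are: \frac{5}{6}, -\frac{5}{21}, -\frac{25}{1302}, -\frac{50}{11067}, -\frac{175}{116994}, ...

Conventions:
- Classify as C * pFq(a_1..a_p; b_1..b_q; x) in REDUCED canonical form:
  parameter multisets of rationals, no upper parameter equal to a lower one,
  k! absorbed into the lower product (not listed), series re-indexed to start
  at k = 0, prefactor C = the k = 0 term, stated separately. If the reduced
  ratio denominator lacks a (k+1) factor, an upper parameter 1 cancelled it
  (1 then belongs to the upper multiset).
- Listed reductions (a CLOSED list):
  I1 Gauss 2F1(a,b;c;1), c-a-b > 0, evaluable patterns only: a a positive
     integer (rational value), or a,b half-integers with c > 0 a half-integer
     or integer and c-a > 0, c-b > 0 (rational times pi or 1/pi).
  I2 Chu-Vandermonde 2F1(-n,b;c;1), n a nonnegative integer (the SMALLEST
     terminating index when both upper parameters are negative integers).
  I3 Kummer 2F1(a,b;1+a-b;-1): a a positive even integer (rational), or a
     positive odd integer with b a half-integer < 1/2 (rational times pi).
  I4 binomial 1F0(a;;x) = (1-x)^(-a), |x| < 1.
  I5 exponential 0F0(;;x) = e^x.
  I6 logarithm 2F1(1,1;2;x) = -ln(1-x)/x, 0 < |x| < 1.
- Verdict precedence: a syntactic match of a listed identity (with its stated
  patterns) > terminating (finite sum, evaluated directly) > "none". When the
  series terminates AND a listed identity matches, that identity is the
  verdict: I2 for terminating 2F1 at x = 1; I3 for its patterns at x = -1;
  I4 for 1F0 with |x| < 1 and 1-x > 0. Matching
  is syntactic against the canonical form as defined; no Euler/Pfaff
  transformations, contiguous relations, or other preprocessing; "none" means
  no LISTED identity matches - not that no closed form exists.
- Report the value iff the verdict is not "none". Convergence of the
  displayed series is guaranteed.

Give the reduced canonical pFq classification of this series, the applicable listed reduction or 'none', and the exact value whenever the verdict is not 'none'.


Canonical form: C = \frac{5}{6} times 2F1 with upper {-\frac{2}{3}, 4}, lower {\frac{28}{3}}, x = 1. Verdict: Gauss (I1, integer-parameter pattern) fires (x = 1: the Gamma ratio telescopes since c-a-b = 6 > 0 and a = 4 in Z>0). Its exact value is \frac{26125}{45927}.

Key observation: from the first term \frac{5}{6}: the running product (C = 5/6) telescopes to a rising factorial.
Ratio: r(k) = 1 * (k-\frac{2}{3}) (k+4) / [(k+\frac{28}{3}) (k+1)] - rational in k. x = 1; t_0 = \frac{5}{6}; negate the roots.


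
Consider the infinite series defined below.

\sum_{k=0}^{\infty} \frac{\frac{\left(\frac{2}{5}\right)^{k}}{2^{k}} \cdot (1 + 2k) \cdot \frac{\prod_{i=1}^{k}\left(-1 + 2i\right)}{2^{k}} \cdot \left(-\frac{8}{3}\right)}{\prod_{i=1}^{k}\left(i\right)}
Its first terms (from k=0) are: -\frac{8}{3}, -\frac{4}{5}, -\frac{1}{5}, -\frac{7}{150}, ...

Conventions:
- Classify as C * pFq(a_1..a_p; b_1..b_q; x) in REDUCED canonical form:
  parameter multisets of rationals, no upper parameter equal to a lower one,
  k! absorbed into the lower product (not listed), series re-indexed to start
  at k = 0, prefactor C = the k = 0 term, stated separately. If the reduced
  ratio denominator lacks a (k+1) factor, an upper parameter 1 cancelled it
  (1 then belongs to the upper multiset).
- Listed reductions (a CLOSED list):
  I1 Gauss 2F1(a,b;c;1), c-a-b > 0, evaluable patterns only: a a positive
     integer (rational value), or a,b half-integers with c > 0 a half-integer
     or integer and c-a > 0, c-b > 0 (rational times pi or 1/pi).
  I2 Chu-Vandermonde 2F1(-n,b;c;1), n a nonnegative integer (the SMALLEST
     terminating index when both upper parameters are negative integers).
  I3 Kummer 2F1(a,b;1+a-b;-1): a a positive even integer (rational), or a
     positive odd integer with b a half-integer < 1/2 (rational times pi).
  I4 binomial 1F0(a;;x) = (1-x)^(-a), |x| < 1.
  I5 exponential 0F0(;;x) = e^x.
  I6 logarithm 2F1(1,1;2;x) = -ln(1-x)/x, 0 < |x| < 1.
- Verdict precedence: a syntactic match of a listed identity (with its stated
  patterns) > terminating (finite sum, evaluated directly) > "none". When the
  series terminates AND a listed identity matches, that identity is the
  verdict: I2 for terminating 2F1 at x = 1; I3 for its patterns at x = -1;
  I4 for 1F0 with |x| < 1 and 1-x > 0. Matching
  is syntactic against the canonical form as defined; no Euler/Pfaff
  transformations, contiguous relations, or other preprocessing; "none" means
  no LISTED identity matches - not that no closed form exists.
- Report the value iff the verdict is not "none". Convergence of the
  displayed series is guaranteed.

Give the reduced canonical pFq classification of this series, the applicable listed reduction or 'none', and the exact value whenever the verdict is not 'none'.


First insight: t_0 = -\frac{8}{3} here, and the two k-th powers (prefactor -8/3) combine into one argument.
Adjacent-term ratio: r(k) = \frac{1}{5} * (k+\frac{3}{2}) / [(k+1)] ; factor over Q: parameters, x = \frac{1}{5}, and C = -\frac{8}{3}.

Prefactor -\frac{8}{3}, argument \frac{1}{5}: 1F0 with upper {\frac{3}{2}} over lower {-}. Verdict at x = \frac{1}{5}: the I4 binomial reduction matches (the 1F0 binomial series: exponent -3/2, x = \frac{1}{5}). Its exact value is \left(-\frac{8}{3}\right) \cdot \left(\frac{4}{5}\right)^{-\frac{3}{2}}.


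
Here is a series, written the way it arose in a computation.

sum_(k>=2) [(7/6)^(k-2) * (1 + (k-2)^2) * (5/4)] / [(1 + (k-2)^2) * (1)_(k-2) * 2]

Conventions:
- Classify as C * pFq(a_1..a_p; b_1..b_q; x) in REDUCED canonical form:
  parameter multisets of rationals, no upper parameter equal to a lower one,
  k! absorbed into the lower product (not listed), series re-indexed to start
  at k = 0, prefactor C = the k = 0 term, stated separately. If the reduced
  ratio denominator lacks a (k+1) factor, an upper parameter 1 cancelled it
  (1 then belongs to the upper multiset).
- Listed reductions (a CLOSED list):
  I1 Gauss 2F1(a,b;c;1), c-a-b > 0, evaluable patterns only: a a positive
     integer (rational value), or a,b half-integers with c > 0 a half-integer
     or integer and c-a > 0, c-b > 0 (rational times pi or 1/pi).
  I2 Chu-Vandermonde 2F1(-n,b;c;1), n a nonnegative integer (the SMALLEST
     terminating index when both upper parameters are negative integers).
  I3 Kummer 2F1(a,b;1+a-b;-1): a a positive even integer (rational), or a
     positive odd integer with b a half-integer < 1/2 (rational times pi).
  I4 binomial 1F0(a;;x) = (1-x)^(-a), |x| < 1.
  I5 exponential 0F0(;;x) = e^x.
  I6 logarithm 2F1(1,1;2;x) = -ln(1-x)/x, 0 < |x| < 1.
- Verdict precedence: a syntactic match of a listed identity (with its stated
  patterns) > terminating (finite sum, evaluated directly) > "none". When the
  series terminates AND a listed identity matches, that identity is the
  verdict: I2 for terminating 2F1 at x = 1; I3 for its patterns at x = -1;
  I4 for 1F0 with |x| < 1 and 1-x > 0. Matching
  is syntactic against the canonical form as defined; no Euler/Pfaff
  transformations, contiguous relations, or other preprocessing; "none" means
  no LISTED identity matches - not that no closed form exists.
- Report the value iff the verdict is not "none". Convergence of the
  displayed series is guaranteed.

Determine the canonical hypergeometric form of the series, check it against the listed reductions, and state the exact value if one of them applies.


With C = 5/8: the canonical form is 0F0(-; -; 7/6). Verdict at x = 7/6: the exponential series (I5) matches (the 0F0 exponential series at x = 7/6). Its exact value is (5/8) * e^(7/6).

Key observation: with t_0 = 5/8, striking the common factor k^2 + 1 reduces the term (C = 5/8).
Term ratio: r(k) = (7/6) * 1 / [(k+1)] - poly over poly, x = (7/6) from leading terms; C = 5/8 at k = 0.
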